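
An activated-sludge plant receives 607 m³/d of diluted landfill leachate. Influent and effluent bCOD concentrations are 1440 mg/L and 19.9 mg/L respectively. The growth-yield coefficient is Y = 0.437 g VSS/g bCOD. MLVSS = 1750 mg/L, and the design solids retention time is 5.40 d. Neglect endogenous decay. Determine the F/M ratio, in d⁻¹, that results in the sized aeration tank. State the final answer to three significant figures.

F/M ≈ 0.430 d⁻¹

V·X = Y·Q·ΔS·θ_c gives V = 0.437 × 607 × (1440 − 19.9) × 5.40 / 1750 = 1162 m³.
F/M = Q·S₀ / (V·X) = 607 × 1440 / (1162 × 1750) = 0.4297 g bCOD·(g VSS·d)⁻¹.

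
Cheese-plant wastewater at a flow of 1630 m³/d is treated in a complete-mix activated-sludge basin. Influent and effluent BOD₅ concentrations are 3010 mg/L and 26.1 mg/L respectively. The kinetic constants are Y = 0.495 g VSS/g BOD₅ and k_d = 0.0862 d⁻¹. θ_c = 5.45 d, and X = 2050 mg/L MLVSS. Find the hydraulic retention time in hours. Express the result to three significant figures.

Steady-state biomass mass balance: V·X·(1 + k_d·θ_c) = Y·Q·(S₀ − S)·θ_c, so V = 0.495 × 1630 × (3010 − 26.1) × 5.45 / [2050 × (1 + 0.0862 × 5.45)] = 1.31×10^7 / 3013 = 4355 m³.
Hydraulic retention time τ = V/Q = 4355 / 1630 = 2.672 d = 64.12 h.

τ ≈ 64.1 h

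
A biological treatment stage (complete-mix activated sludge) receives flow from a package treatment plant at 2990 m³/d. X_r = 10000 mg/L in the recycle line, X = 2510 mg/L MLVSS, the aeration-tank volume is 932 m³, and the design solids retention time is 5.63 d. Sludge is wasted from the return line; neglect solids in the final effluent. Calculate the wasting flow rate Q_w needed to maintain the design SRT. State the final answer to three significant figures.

Wasting from the return line (neglecting effluent solids): Q_w = V·X / (θ_c·X_r) = 932.0 × 2510 / (5.63 × 10000) = 41.55 m³/d.

Q_w ≈ 41.6 m³/d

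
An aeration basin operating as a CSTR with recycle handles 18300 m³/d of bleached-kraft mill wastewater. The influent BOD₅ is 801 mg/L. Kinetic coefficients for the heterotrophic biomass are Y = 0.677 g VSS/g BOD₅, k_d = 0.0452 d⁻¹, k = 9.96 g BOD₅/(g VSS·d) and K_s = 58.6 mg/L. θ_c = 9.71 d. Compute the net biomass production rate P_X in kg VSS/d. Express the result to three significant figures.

P_X ≈ 6890 kg VSS/d

Effluent substrate depends only on kinetics and SRT: S = K_s(1 + k_d θ_c) / [θ_c(Yk − k_d) − 1] = 58.6 × (1 + 0.0452 × 9.71) / [9.71 × (0.677 × 9.96 − 0.0452) − 1] = 84.32 / 64.03 = 1.317 mg/L.
The observed yield is Y_obs = Y/(1 + k_d·θ_c) = 0.677 / (1 + 0.0452 × 9.71) = 0.677 / 1.439 = 0.4705 g VSS per g BOD₅ removed.
Q·(S₀ − S) = 18300 × (801 − 1.32) × 10⁻³ = 14634 kg/d removed.
So the net sludge growth is P_X = 0.4705 × 14634 = 6885 kg VSS/d.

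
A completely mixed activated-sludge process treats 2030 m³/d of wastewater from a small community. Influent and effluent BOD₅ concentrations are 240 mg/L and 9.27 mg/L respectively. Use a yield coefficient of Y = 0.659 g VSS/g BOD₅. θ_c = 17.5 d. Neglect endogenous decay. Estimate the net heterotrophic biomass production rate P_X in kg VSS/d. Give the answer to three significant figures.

P_X ≈ 309 kg VSS/d

Since k_d ≈ 0, Y_obs = Y = 0.659 g VSS/g BOD₅.
ΔS = 240 − 9.27 = 230.7 mg/L, so the substrate removal rate is 2030 × 230.7/1000 = 468.4 kg BOD₅/d.
P_X = Y_obs · Q(S₀ − S) = 0.6590 × 468.4 = 308.7 kg VSS/d.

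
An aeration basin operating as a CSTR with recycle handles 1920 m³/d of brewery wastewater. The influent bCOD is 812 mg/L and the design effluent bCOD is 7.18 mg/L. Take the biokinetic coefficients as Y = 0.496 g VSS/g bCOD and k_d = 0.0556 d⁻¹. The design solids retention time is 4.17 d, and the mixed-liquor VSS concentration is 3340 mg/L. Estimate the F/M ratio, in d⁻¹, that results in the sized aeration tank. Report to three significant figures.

Steady-state biomass mass balance: V·X·(1 + k_d·θ_c) = Y·Q·(S₀ − S)·θ_c, so V = 0.496 × 1920 × (812 − 7.18) × 4.17 / [3340 × (1 + 0.0556 × 4.17)] = 3.2×10^6 / 4114 = 776.8 m³.
Food-to-microorganism ratio F/M = Q S₀ / (V X) = 1920 × 812 / (776.8 × 3340) = 0.6009 d⁻¹.

F/M ≈ 0.601 d⁻¹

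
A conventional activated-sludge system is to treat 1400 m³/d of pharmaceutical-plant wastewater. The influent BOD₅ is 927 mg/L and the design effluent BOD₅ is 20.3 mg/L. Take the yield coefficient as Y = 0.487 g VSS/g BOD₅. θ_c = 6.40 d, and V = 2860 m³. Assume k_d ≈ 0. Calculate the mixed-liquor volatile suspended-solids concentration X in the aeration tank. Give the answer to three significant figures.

From V·X = Y·Q·(S₀ − S)·θ_c (decay neglected): X = 0.487 × 1400 × (927 − 20.3) × 6.40 / 2860 = 1383 mg/L.

X ≈ 1380 mg/L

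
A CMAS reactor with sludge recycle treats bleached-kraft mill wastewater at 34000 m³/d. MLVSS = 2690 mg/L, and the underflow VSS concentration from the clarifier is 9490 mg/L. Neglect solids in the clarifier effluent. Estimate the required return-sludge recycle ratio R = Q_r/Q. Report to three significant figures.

R = Q_r/Q = X/(X_r − X) = 2690 / (9490 − 2690) = 0.3956.

R ≈ 0.396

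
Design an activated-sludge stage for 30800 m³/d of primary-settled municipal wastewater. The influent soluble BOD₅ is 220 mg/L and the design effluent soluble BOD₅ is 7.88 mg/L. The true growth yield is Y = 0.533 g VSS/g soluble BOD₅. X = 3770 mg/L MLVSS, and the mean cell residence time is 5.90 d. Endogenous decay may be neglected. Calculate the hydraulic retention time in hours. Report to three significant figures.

τ ≈ 4.25 h

With k_d = 0 the design equation reduces to V = Y Q (S₀−S) θ_c / X = 0.533 × 30800 × (220 − 7.88) × 5.90 / 3770 = 5450 m³.
τ = V/Q = 5450/30800 = 0.1769 d, or 4.246 h.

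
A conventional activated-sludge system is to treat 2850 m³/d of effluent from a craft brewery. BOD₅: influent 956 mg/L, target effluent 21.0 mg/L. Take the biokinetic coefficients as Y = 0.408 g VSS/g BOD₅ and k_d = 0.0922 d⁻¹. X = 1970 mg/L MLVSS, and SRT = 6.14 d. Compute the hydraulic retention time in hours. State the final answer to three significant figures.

τ ≈ 18.2 h

Steady-state biomass mass balance: V·X·(1 + k_d·θ_c) = Y·Q·(S₀ − S)·θ_c, so V = 0.408 × 2850 × (956 − 21.0) × 6.14 / [1970 × (1 + 0.0922 × 6.14)] = 6.68×10^6 / 3085 = 2164 m³.
τ = V/Q = 2164/2850 = 0.7592 d, or 18.22 h.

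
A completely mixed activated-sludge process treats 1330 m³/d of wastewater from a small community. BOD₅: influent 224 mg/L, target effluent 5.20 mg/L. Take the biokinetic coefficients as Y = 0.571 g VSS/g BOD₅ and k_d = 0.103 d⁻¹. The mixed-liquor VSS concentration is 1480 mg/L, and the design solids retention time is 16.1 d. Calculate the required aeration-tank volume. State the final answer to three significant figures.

V ≈ 680 m³

Rearranging the biomass balance for a CMAS with decay, V = Y·Q·ΔS·θ_c / [X·(1+k_d θ_c)] = 0.571 × 1330 × (224 − 5.20) × 16.1 / [1480 × (1 + 0.103 × 16.1)] = 2.68×10^6 / 3934 = 680.0 m³.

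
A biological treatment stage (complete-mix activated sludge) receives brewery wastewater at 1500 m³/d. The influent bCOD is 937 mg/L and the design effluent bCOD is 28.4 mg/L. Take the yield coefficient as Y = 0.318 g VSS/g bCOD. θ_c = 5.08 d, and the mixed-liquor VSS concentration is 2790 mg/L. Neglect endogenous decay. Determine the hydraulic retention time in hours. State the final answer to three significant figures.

τ ≈ 12.6 h

Biomass mass balance (decay neglected): V·X = Y·Q·(S₀ − S)·θ_c, so V = 0.318 × 1500 × (937 − 28.4) × 5.08 / 2790 = 789.1 m³.
τ = V/Q = 789.1/1500 = 0.5261 d, or 12.63 h.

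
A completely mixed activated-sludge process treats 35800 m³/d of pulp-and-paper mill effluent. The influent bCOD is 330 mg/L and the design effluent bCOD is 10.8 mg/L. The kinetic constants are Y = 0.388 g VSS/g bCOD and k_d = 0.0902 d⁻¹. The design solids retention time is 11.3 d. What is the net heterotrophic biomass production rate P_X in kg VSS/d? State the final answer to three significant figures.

The observed yield is Y_obs = Y/(1 + k_d·θ_c) = 0.388 / (1 + 0.0902 × 11.3) = 0.388 / 2.019 = 0.1921 g VSS per g bCOD removed.
Substrate removed = Q·(S₀ − S) = 35800 m³/d × (330 − 10.8) g/m³ = 1.14×10^7 g/d = 11427 kg/d.
Net biomass production P_X = Y_obs × Q·(S₀ − S) = 0.1921 × 11427 = 2196 kg VSS/d.

P_X ≈ 2200 kg VSS/d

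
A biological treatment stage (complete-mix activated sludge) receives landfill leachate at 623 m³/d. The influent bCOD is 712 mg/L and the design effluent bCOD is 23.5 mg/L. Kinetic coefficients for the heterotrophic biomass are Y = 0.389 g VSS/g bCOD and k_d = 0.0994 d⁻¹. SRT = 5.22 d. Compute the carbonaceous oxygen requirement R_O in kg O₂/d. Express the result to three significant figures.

Observed yield with endogenous decay: Y_obs = Y / (1 + k_d·θ_c) = 0.389 / (1 + 0.0994 × 5.22) = 0.389 / 1.519 = 0.2561 g VSS/g bCOD.
Substrate removed = Q·(S₀ − S) = 623 m³/d × (712 − 23.5) g/m³ = 4.29×10^5 g/d = 428.9 kg/d.
Biomass synthesised: P_X = Y_obs × 428.9 = 109.9 kg VSS/d.
R_O = Q·(S₀ − S) − 1.42·P_X = 428.9 − 1.42 × 109.9 = 272.9 kg O₂/d.

R_O ≈ 273 kg O₂/d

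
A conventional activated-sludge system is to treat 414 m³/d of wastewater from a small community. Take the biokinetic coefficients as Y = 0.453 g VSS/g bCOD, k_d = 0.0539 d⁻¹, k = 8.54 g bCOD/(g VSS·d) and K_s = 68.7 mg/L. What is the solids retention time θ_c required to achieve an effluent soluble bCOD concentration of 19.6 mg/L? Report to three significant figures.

Specific growth rate at S = 19.6 mg/L: μ = YkS/(K_s+S) = 0.453·8.54·19.6/(68.7+19.6) = 0.8587 d⁻¹.
θ_c = 1/(μ − k_d) = 1/(0.8587 − 0.0539) = 1/0.8048 = 1.243 d.

θ_c ≈ 1.24 d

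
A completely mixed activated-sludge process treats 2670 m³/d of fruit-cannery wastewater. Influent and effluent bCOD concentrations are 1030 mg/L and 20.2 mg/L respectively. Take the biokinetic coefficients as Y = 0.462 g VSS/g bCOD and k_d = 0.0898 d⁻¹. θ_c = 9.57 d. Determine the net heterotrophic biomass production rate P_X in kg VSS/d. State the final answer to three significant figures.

P_X ≈ 670 kg VSS/d

Correct the yield for decay: Y_obs = Y/(1 + k_d θ_c) = 0.462 / (1 + 0.0898 × 9.57) = 0.462 / 1.859 = 0.2485.
Mass of bCOD removed per day: Q(S₀ − S) = 2670 × 1010 g/m³ = 2696 kg/d.
Biomass produced: P_X = Y_obs·Q·ΔS = 0.2485 × 2696 ≈ 669.9 kg VSS/d.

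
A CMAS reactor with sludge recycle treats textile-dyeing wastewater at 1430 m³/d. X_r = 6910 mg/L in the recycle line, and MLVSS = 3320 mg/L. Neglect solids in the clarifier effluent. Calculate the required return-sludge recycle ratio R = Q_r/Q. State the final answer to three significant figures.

R ≈ 0.925

Mass balance around the secondary clarifier (neglecting effluent solids): R = X / (X_r − X) = 3320 / (6910 − 3320) = 0.9248.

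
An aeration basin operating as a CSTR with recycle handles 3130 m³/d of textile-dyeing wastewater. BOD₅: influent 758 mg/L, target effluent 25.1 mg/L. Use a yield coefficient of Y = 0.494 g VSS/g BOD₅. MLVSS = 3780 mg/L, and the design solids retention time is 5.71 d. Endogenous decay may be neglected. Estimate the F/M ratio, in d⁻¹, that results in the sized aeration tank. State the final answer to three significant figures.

Biomass mass balance (decay neglected): V·X = Y·Q·(S₀ − S)·θ_c, so V = 0.494 × 3130 × (758 − 25.1) × 5.71 / 3780 = 1712 m³.
Food-to-microorganism ratio F/M = Q S₀ / (V X) = 3130 × 758 / (1712 × 3780) = 0.3667 d⁻¹.

F/M ≈ 0.367 d⁻¹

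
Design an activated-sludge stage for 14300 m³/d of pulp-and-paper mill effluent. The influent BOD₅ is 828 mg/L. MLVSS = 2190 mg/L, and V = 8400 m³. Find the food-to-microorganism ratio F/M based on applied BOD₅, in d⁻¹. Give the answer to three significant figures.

F/M ≈ 0.644 d⁻¹

F/M = Q·S₀ / (V·X) = 14300 × 828 / (8400 × 2190) = 0.6436 g BOD₅·(g VSS·d)⁻¹.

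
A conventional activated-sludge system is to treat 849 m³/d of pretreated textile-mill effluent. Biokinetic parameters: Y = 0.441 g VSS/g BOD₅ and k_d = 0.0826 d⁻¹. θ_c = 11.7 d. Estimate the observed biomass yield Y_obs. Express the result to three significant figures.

Y_obs ≈ 0.224 g VSS/g BOD₅

Correct the yield for decay: Y_obs = Y/(1 + k_d θ_c) = 0.441 / (1 + 0.0826 × 11.7) = 0.441 / 1.966 = 0.2243.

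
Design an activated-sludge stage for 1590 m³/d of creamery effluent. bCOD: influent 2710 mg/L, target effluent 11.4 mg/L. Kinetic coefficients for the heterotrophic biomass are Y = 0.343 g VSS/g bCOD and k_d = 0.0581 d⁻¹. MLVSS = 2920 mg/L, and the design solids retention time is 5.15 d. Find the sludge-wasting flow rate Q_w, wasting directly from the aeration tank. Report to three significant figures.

Steady-state biomass mass balance: V·X·(1 + k_d·θ_c) = Y·Q·(S₀ − S)·θ_c, so V = 0.343 × 1590 × (2710 − 11.4) × 5.15 / [2920 × (1 + 0.0581 × 5.15)] = 7.58×10^6 / 3794 = 1998 m³.
Wasting from the aeration tank: Q_w = V / θ_c = 1998 / 5.15 = 387.9 m³/d.

Q_w ≈ 388 m³/d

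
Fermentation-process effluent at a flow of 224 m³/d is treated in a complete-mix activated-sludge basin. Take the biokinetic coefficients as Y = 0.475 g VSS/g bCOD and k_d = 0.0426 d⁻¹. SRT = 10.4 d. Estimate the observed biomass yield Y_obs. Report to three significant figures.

Observed yield with endogenous decay: Y_obs = Y / (1 + k_d·θ_c) = 0.475 / (1 + 0.0426 × 10.4) = 0.475 / 1.443 = 0.3292 g VSS/g bCOD.

Y_obs ≈ 0.329 g VSS/g bCOD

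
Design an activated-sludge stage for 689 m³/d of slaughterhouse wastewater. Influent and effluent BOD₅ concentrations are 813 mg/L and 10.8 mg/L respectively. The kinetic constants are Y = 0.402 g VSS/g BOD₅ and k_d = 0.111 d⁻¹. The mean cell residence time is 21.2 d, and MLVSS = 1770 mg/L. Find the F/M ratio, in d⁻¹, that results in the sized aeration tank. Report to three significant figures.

From the SRT design equation V = Y Q (S₀−S) θ_c / [X (1 + k_d θ_c)] = 0.402 × 689 × (813 − 10.8) × 21.2 / [1770 × (1 + 0.111 × 21.2)] = 4.71×10^6 / 5935 = 793.7 m³.
F/M = applied load / biomass = Q·S₀/(V·X) = 689 × 813 / (793.7 × 1770) = 0.3988 d⁻¹.

F/M ≈ 0.399 d⁻¹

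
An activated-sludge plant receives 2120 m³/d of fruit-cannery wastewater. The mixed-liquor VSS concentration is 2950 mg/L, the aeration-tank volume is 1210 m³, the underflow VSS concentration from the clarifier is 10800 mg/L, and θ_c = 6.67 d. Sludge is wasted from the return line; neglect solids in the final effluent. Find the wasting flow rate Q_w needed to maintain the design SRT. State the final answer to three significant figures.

Wasting from the return line (neglecting effluent solids): Q_w = V·X / (θ_c·X_r) = 1210 × 2950 / (6.67 × 10800) = 49.55 m³/d.

Q_w ≈ 49.6 m³/d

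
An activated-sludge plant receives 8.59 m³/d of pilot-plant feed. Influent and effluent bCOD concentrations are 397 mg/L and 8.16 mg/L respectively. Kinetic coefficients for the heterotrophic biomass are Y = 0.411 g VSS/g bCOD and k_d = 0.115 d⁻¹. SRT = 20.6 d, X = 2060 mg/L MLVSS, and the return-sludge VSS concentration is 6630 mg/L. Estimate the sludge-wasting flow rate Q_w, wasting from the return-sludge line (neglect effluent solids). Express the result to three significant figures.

Q_w ≈ 0.0615 m³/d

Rearranging the biomass balance for a CMAS with decay, V = Y·Q·ΔS·θ_c / [X·(1+k_d θ_c)] = 0.411 × 8.59 × (397 − 8.16) × 20.6 / [2060 × (1 + 0.115 × 20.6)] = 2.83×10^4 / 6940 = 4.075 m³.
Wasting from the return line (neglecting effluent solids): Q_w = V·X / (θ_c·X_r) = 4.075 × 2060 / (20.6 × 6630) = 0.06146 m³/d.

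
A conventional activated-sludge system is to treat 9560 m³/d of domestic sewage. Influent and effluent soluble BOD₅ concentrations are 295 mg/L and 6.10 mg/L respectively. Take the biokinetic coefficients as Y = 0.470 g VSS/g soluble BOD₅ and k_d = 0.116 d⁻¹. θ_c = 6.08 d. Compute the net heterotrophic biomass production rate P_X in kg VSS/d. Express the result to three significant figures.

Y_obs = Y / (1 + k_d θ_c) = 0.470 / (1 + 0.116 × 6.08) = 0.470 / 1.705 = 0.2756.
Substrate removed = Q·(S₀ − S) = 9560 m³/d × (295 − 6.10) g/m³ = 2.76×10^6 g/d = 2762 kg/d.
So the net sludge growth is P_X = 0.2756 × 2762 = 761.2 kg VSS/d.

P_X ≈ 761 kg VSS/d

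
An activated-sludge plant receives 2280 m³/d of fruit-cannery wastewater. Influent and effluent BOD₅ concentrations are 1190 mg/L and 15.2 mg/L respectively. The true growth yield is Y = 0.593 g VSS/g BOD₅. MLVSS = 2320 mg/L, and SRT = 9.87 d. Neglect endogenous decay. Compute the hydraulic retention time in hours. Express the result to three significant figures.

τ ≈ 71.1 h

Biomass mass balance (decay neglected): V·X = Y·Q·(S₀ − S)·θ_c, so V = 0.593 × 2280 × (1190 − 15.2) × 9.87 / 2320 = 6757 m³.
τ = V/Q = 6757/2280 = 2.964 d, or 71.13 h.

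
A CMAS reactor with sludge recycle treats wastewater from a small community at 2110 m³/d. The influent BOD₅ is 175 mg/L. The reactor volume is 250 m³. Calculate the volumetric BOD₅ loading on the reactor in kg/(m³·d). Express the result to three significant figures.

L_v ≈ 1.48 kg BOD₅/(m³·d)

Applied BOD₅ load per unit volume = Q·S₀/V = (2110 × 175/1000)/250.0 = 1.477 kg BOD₅·m⁻³·d⁻¹.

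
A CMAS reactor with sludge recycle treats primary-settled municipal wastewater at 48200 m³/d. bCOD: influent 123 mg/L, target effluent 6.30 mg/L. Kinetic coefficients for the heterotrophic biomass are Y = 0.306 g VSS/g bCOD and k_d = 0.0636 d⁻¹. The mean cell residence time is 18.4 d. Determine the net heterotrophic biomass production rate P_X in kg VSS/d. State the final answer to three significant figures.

The observed yield is Y_obs = Y/(1 + k_d·θ_c) = 0.306 / (1 + 0.0636 × 18.4) = 0.306 / 2.170 = 0.1410 g VSS per g bCOD removed.
ΔS = 123 − 6.30 = 116.7 mg/L, so the substrate removal rate is 48200 × 116.7/1000 = 5625 kg bCOD/d.
So the net sludge growth is P_X = 0.1410 × 5625 = 793.1 kg VSS/d.

P_X ≈ 793 kg VSS/d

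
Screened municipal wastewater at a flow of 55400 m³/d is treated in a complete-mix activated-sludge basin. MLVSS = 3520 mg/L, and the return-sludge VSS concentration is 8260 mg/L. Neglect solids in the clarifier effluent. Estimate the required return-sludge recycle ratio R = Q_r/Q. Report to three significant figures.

R ≈ 0.743

Mass balance around the secondary clarifier (neglecting effluent solids): R = X / (X_r − X) = 3520 / (8260 − 3520) = 0.7426.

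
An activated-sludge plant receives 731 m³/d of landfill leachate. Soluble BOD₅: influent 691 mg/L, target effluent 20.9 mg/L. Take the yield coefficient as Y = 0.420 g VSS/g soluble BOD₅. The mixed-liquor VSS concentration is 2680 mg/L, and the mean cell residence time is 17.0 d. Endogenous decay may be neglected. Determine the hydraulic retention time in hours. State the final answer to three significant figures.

Biomass mass balance (decay neglected): V·X = Y·Q·(S₀ − S)·θ_c, so V = 0.420 × 731 × (691 − 20.9) × 17.0 / 2680 = 1305 m³.
Hydraulic retention time τ = V/Q = 1305 / 731 = 1.785 d = 42.85 h.

τ ≈ 42.8 h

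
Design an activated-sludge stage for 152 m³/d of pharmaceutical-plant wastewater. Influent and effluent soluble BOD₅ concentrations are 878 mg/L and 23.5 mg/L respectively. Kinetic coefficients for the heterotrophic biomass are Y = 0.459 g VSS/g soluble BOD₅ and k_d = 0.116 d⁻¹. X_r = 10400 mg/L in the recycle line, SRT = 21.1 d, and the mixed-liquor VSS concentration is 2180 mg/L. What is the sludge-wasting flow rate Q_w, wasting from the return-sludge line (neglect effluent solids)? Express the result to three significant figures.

Rearranging the biomass balance for a CMAS with decay, V = Y·Q·ΔS·θ_c / [X·(1+k_d θ_c)] = 0.459 × 152 × (878 − 23.5) × 21.1 / [2180 × (1 + 0.116 × 21.1)] = 1.26×10^6 / 7516 = 167.4 m³.
Q_w = (V·X)/(θ_c X_r) = 167.4 × 2180 / (21.1 × 10400) = 1.663 m³/d.

Q_w ≈ 1.66 m³/d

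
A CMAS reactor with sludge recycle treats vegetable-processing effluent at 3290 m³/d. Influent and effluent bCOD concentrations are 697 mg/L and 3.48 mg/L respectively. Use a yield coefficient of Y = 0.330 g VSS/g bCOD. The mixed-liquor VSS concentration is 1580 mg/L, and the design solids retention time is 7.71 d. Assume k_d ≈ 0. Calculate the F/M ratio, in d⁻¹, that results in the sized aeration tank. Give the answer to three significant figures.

With k_d = 0 the design equation reduces to V = Y Q (S₀−S) θ_c / X = 0.330 × 3290 × (697 − 3.48) × 7.71 / 1580 = 3674 m³.
F/M = applied load / biomass = Q·S₀/(V·X) = 3290 × 697 / (3674 × 1580) = 0.3950 d⁻¹.

F/M ≈ 0.395 d⁻¹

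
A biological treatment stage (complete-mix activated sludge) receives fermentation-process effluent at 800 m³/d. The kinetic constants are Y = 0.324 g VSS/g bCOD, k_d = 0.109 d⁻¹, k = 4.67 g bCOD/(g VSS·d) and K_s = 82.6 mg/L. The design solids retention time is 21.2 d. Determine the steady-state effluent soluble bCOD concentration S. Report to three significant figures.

From the Monod/SRT balance for a CMAS, S = K_s·(1+k_d θ_c)/[θ_c·(Y k − k_d) − 1] = 82.6 × (1 + 0.109 × 21.2) / [21.2 × (0.324 × 4.67 − 0.109) − 1] = 273.5 / 28.77 = 9.507 mg/L.

S ≈ 9.51 mg/L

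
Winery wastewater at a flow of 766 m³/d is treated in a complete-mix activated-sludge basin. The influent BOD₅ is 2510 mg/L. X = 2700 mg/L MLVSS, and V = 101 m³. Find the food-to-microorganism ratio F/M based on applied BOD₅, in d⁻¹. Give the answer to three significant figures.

F/M ≈ 7.05 d⁻¹

F/M = applied load / biomass = Q·S₀/(V·X) = 766 × 2510 / (101.0 × 2700) = 7.050 d⁻¹.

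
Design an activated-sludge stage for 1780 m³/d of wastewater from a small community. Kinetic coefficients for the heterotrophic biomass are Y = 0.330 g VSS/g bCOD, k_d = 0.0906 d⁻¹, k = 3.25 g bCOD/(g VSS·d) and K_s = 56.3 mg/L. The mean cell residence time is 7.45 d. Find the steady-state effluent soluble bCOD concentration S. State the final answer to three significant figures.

For a completely mixed reactor with recycle the Lawrence–McCarty relation gives S = K_s·(1 + k_d·θ_c) / [θ_c·(Y·k − k_d) − 1] = 56.3 × (1 + 0.0906 × 7.45) / [7.45 × (0.330 × 3.25 − 0.0906) − 1] = 94.30 / 6.315 = 14.93 mg/L.

S ≈ 14.9 mg/L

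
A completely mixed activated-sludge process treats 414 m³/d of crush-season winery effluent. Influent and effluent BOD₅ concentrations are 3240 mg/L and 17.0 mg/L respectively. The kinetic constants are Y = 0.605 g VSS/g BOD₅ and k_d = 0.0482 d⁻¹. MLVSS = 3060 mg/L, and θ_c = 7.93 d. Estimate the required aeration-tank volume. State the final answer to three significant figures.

V ≈ 1510 m³

From the SRT design equation V = Y Q (S₀−S) θ_c / [X (1 + k_d θ_c)] = 0.605 × 414 × (3240 − 17.0) × 7.93 / [3060 × (1 + 0.0482 × 7.93)] = 6.4×10^6 / 4230 = 1514 m³.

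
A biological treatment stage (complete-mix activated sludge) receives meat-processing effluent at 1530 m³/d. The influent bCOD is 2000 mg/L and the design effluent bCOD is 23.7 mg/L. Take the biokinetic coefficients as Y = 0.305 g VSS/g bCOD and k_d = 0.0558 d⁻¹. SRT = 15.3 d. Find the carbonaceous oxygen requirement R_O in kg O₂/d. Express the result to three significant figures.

R_O ≈ 2320 kg O₂/d

The observed yield is Y_obs = Y/(1 + k_d·θ_c) = 0.305 / (1 + 0.0558 × 15.3) = 0.305 / 1.854 = 0.1645 g VSS per g bCOD removed.
Substrate removed = Q·(S₀ − S) = 1530 m³/d × (2000 − 23.7) g/m³ = 3.02×10^6 g/d = 3024 kg/d.
Biomass synthesised: P_X = Y_obs × 3024 = 497.5 kg VSS/d.
R_O = Q·ΔS − 1.42 P_X = 3024 − 706.5 = 2317 kg O₂/d.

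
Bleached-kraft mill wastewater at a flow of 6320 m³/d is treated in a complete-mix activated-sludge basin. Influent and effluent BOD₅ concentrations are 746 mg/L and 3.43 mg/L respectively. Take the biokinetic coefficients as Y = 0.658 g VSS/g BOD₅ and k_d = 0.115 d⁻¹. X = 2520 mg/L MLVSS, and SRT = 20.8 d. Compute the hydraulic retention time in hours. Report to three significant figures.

Steady-state biomass mass balance: V·X·(1 + k_d·θ_c) = Y·Q·(S₀ − S)·θ_c, so V = 0.658 × 6320 × (746 − 3.43) × 20.8 / [2520 × (1 + 0.115 × 20.8)] = 6.42×10^7 / 8548 = 7514 m³.
τ = V/Q = 7514/6320 = 1.189 d, or 28.54 h.

τ ≈ 28.5 h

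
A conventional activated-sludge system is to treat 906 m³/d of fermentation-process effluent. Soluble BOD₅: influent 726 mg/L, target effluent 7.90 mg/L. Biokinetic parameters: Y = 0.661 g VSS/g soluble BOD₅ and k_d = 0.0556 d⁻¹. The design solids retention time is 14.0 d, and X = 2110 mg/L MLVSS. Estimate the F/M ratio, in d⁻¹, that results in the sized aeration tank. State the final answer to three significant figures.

F/M ≈ 0.194 d⁻¹

Steady-state biomass mass balance: V·X·(1 + k_d·θ_c) = Y·Q·(S₀ − S)·θ_c, so V = 0.661 × 906 × (726 − 7.90) × 14.0 / [2110 × (1 + 0.0556 × 14.0)] = 6.02×10^6 / 3752 = 1604 m³.
F/M = Q·S₀ / (V·X) = 906 × 726 / (1604 × 2110) = 0.1943 g soluble BOD₅·(g VSS·d)⁻¹.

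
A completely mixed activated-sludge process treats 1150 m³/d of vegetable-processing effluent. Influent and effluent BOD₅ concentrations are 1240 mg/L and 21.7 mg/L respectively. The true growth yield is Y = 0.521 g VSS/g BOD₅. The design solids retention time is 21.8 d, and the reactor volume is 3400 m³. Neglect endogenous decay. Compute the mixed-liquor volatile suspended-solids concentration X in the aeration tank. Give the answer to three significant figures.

Without decay, X = Y Q (S₀−S) θ_c / V = 0.521 × 1150 × (1240 − 21.7) × 21.8 / 3400 = 4680 mg/L.

X ≈ 4680 mg/L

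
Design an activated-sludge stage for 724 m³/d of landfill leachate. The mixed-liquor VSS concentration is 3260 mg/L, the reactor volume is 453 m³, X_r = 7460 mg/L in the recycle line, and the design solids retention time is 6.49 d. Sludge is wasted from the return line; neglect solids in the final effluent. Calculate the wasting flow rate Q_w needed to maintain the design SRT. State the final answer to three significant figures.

Q_w ≈ 30.5 m³/d

Wasting from the return line (neglecting effluent solids): Q_w = V·X / (θ_c·X_r) = 453.0 × 3260 / (6.49 × 7460) = 30.50 m³/d.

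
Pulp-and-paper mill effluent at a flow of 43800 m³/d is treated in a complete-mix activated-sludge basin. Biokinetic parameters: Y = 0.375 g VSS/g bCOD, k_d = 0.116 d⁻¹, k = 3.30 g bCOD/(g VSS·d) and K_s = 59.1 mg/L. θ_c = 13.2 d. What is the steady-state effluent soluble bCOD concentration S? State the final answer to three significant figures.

S ≈ 10.8 mg/L

Effluent substrate depends only on kinetics and SRT: S = K_s(1 + k_d θ_c) / [θ_c(Yk − k_d) − 1] = 59.1 × (1 + 0.116 × 13.2) / [13.2 × (0.375 × 3.30 − 0.116) − 1] = 149.6 / 13.80 = 10.84 mg/L.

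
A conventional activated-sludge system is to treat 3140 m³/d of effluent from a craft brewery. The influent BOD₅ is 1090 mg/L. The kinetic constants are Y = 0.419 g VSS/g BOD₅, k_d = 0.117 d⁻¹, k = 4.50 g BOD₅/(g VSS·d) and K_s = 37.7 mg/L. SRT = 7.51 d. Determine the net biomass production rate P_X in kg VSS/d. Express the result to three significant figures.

P_X ≈ 759 kg VSS/d

For a completely mixed reactor with recycle the Lawrence–McCarty relation gives S = K_s·(1 + k_d·θ_c) / [θ_c·(Y·k − k_d) − 1] = 37.7 × (1 + 0.117 × 7.51) / [7.51 × (0.419 × 4.50 − 0.117) − 1] = 70.83 / 12.28 = 5.767 mg/L.
Y_obs = Y / (1 + k_d θ_c) = 0.419 / (1 + 0.117 × 7.51) = 0.419 / 1.879 = 0.2230.
ΔS = 1090 − 5.77 = 1084 mg/L, so the substrate removal rate is 3140 × 1084/1000 = 3404 kg BOD₅/d.
Biomass produced: P_X = Y_obs·Q·ΔS = 0.2230 × 3404 ≈ 759.3 kg VSS/d.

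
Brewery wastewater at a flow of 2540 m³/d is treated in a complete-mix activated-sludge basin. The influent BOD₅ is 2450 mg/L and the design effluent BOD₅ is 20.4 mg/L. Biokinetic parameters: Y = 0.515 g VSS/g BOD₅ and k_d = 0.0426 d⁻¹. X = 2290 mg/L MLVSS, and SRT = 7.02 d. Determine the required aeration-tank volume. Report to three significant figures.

V ≈ 7500 m³

Rearranging the biomass balance for a CMAS with decay, V = Y·Q·ΔS·θ_c / [X·(1+k_d θ_c)] = 0.515 × 2540 × (2450 − 20.4) × 7.02 / [2290 × (1 + 0.0426 × 7.02)] = 2.23×10^7 / 2975 = 7500 m³.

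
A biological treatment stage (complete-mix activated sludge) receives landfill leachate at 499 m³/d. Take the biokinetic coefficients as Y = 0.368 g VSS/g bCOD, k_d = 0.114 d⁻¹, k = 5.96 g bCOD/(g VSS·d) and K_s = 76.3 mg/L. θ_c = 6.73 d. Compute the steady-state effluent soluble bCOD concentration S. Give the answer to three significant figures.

S ≈ 10.4 mg/L

From the Monod/SRT balance for a CMAS, S = K_s·(1+k_d θ_c)/[θ_c·(Y k − k_d) − 1] = 76.3 × (1 + 0.114 × 6.73) / [6.73 × (0.368 × 5.96 − 0.114) − 1] = 134.8 / 12.99 = 10.38 mg/L.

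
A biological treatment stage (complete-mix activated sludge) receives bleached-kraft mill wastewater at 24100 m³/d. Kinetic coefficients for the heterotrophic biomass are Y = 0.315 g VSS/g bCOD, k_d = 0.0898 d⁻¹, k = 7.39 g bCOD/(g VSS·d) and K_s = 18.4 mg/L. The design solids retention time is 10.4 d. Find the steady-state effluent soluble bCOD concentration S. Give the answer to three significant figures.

S ≈ 1.60 mg/L

Effluent substrate depends only on kinetics and SRT: S = K_s(1 + k_d θ_c) / [θ_c(Yk − k_d) − 1] = 18.4 × (1 + 0.0898 × 10.4) / [10.4 × (0.315 × 7.39 − 0.0898) − 1] = 35.58 / 22.28 = 1.597 mg/L.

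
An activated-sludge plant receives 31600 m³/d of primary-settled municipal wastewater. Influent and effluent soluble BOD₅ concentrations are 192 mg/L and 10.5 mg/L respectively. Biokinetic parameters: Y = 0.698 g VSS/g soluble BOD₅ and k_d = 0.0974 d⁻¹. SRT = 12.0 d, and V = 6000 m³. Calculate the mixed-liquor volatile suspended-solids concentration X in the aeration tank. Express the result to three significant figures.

X ≈ 3690 mg/L

From V·X·(1 + k_d·θ_c) = Y·Q·(S₀ − S)·θ_c: X = 0.698 × 31600 × (192 − 10.5) × 12.0 / [6000 × (1 + 0.0974 × 12.0)] = 3692 mg/L.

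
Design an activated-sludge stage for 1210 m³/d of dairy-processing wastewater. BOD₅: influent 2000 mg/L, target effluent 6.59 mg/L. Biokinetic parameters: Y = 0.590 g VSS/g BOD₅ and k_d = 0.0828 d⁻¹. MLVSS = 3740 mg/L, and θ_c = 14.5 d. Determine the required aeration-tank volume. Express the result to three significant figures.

From the SRT design equation V = Y Q (S₀−S) θ_c / [X (1 + k_d θ_c)] = 0.590 × 1210 × (2000 − 6.59) × 14.5 / [3740 × (1 + 0.0828 × 14.5)] = 2.06×10^7 / 8230 = 2507 m³.

V ≈ 2510 m³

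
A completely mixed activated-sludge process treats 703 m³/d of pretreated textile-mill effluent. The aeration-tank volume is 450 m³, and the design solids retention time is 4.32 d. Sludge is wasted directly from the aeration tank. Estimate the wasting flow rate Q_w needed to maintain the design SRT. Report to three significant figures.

Wasting from the aeration tank: Q_w = V / θ_c = 450.0 / 4.32 = 104.2 m³/d.

Q_w ≈ 104 m³/d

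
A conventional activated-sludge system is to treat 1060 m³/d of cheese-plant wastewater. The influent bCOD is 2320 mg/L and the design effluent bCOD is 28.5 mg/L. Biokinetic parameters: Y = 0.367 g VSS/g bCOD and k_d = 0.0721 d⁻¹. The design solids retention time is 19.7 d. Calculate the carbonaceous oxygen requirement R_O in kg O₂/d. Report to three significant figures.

R_O ≈ 1910 kg O₂/d

The observed yield is Y_obs = Y/(1 + k_d·θ_c) = 0.367 / (1 + 0.0721 × 19.7) = 0.367 / 2.420 = 0.1516 g VSS per g bCOD removed.
Substrate removed = Q·(S₀ − S) = 1060 m³/d × (2320 − 28.5) g/m³ = 2.43×10^6 g/d = 2429 kg/d.
P_X = Y_obs·Q·(S₀ − S) = 0.1516 × 2429 = 368.3 kg VSS/d.
R_O = Q·(S₀ − S) − 1.42·P_X = 2429 − 1.42 × 368.3 = 1906 kg O₂/d.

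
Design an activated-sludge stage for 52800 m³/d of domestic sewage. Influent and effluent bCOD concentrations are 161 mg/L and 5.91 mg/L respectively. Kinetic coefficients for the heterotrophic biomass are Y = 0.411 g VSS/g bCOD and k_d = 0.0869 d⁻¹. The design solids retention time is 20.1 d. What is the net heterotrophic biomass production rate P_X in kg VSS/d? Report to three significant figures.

Correct the yield for decay: Y_obs = Y/(1 + k_d θ_c) = 0.411 / (1 + 0.0869 × 20.1) = 0.411 / 2.747 = 0.1496.
ΔS = 161 − 5.91 = 155.1 mg/L, so the substrate removal rate is 52800 × 155.1/1000 = 8189 kg bCOD/d.
So the net sludge growth is P_X = 0.1496 × 8189 = 1225 kg VSS/d.

P_X ≈ 1230 kg VSS/d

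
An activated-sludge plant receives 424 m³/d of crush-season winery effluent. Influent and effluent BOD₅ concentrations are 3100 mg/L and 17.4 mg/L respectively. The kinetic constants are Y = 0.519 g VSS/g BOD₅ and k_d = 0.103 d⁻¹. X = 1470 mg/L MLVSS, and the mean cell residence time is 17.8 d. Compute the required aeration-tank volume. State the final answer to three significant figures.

Steady-state biomass mass balance: V·X·(1 + k_d·θ_c) = Y·Q·(S₀ − S)·θ_c, so V = 0.519 × 424 × (3100 − 17.4) × 17.8 / [1470 × (1 + 0.103 × 17.8)] = 1.21×10^7 / 4165 = 2899 m³.

V ≈ 2900 m³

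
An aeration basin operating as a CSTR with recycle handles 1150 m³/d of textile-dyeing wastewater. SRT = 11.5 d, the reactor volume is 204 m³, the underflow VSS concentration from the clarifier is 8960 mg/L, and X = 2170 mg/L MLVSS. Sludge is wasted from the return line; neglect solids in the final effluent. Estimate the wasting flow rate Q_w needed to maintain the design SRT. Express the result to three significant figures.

Q_w ≈ 4.30 m³/d

θ_c = V·X/(Q_w·X_r) when wasting from the recycle, so Q_w = V·X/(θ_c·X_r) = 204.0 × 2170 / (11.5 × 8960) = 4.296 m³/d.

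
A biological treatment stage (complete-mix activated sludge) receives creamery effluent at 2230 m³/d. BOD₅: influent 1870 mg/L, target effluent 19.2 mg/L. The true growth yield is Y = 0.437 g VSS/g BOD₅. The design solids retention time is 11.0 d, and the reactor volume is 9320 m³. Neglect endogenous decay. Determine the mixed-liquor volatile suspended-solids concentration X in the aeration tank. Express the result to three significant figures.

Without decay, X = Y Q (S₀−S) θ_c / V = 0.437 × 2230 × (1870 − 19.2) × 11.0 / 9320 = 2129 mg/L.

X ≈ 2130 mg/L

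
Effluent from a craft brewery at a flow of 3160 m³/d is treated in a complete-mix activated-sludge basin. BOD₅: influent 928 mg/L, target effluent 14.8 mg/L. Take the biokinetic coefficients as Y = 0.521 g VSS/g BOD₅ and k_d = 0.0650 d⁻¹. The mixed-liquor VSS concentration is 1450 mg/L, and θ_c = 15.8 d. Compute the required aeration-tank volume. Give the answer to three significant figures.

Rearranging the biomass balance for a CMAS with decay, V = Y·Q·ΔS·θ_c / [X·(1+k_d θ_c)] = 0.521 × 3160 × (928 − 14.8) × 15.8 / [1450 × (1 + 0.0650 × 15.8)] = 2.38×10^7 / 2939 = 8082 m³.

V ≈ 8080 m³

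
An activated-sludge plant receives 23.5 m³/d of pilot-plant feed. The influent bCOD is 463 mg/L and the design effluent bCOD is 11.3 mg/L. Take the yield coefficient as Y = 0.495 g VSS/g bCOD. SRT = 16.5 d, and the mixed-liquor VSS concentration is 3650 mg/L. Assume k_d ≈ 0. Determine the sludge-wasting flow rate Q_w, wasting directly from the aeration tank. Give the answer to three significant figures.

Q_w ≈ 1.44 m³/d

V·X = Y·Q·ΔS·θ_c gives V = 0.495 × 23.5 × (463 − 11.3) × 16.5 / 3650 = 23.75 m³.
Wasting from the aeration tank: Q_w = V / θ_c = 23.75 / 16.5 = 1.440 m³/d.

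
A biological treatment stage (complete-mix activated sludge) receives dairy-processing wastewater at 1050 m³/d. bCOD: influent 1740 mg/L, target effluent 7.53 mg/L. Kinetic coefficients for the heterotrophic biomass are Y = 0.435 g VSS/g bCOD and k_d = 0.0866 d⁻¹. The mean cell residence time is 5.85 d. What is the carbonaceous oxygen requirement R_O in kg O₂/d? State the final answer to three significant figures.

R_O ≈ 1070 kg O₂/d

The observed yield is Y_obs = Y/(1 + k_d·θ_c) = 0.435 / (1 + 0.0866 × 5.85) = 0.435 / 1.507 = 0.2887 g VSS per g bCOD removed.
Q·(S₀ − S) = 1050 × (1740 − 7.53) × 10⁻³ = 1819 kg/d removed.
Biomass synthesised: P_X = Y_obs × 1819 = 525.2 kg VSS/d.
Carbonaceous O₂ demand = substrate oxidised − cell-mass equivalent = 1819 − 1.42 × 525.2 = 1073 kg O₂/d.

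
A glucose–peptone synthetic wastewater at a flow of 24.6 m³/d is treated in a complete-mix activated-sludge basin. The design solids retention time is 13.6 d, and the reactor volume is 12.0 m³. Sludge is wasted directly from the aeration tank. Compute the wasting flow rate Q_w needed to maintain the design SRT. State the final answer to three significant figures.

Q_w ≈ 0.882 m³/d

With mixed-liquor wasting, θ_c = V/Q_w, so Q_w = V/θ_c = 12.00/13.6 = 0.8824 m³/d.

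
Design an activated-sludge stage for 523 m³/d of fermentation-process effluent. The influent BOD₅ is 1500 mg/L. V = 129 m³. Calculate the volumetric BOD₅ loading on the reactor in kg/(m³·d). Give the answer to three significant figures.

L_v ≈ 6.08 kg BOD₅/(m³·d)

L_v = Q S₀ / V = 523 × 1500 × 10⁻³ / 129.0 = 6.081 kg/(m³·d).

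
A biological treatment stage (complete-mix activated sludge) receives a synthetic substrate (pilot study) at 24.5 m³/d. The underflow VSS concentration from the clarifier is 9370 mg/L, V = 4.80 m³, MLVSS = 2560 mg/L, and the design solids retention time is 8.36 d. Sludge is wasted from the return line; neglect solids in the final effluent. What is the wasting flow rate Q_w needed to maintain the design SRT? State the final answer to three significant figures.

θ_c = V·X/(Q_w·X_r) when wasting from the recycle, so Q_w = V·X/(θ_c·X_r) = 4.800 × 2560 / (8.36 × 9370) = 0.1569 m³/d.

Q_w ≈ 0.157 m³/d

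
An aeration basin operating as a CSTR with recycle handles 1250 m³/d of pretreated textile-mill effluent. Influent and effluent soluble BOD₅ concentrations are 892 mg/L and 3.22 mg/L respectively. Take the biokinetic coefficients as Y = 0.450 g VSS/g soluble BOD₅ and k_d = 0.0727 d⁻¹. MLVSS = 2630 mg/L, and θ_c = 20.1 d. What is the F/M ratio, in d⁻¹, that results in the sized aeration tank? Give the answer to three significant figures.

F/M ≈ 0.273 d⁻¹

Rearranging the biomass balance for a CMAS with decay, V = Y·Q·ΔS·θ_c / [X·(1+k_d θ_c)] = 0.450 × 1250 × (892 − 3.22) × 20.1 / [2630 × (1 + 0.0727 × 20.1)] = 1×10^7 / 6473 = 1552 m³.
Food-to-microorganism ratio F/M = Q S₀ / (V X) = 1250 × 892 / (1552 × 2630) = 0.2731 d⁻¹.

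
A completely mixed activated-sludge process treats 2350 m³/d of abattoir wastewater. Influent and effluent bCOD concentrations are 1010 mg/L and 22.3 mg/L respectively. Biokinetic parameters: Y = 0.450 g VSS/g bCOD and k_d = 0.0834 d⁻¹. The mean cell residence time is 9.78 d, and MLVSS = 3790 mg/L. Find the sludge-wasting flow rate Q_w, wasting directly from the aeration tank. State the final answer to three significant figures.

Rearranging the biomass balance for a CMAS with decay, V = Y·Q·ΔS·θ_c / [X·(1+k_d θ_c)] = 0.450 × 2350 × (1010 − 22.3) × 9.78 / [3790 × (1 + 0.0834 × 9.78)] = 1.02×10^7 / 6881 = 1484 m³.
Wasting from the aeration tank: Q_w = V / θ_c = 1484 / 9.78 = 151.8 m³/d.

Q_w ≈ 152 m³/d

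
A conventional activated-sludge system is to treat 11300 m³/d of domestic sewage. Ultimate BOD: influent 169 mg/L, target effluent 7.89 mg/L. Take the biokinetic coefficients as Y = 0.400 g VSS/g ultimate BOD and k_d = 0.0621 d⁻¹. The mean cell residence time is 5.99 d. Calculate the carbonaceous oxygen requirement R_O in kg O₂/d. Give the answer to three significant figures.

R_O ≈ 1070 kg O₂/d

The observed yield is Y_obs = Y/(1 + k_d·θ_c) = 0.400 / (1 + 0.0621 × 5.99) = 0.400 / 1.372 = 0.2915 g VSS per g ultimate BOD removed.
ΔS = 169 − 7.89 = 161.1 mg/L, so the substrate removal rate is 11300 × 161.1/1000 = 1821 kg ultimate BOD/d.
P_X = Y_obs·Q·(S₀ − S) = 0.2915 × 1821 = 530.8 kg VSS/d.
R_O = Q·ΔS − 1.42 P_X = 1821 − 753.7 = 1067 kg O₂/d.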